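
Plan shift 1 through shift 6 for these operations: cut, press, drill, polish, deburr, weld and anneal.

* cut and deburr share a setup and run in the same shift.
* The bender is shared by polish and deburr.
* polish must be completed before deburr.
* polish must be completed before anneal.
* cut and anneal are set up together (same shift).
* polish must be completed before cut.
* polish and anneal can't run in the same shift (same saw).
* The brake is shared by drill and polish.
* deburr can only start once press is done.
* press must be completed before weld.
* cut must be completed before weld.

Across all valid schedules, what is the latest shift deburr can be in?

shift 5

Precedence pushes deburr to at least shift 2; deburr must be in the same shift as cut, which can't be after shift 5, so deburr is at most shift 5.
deburr at shift 5 is achievable: weld in shift 6, press in shift 1, drill in shift 2, deburr in shift 5, cut in shift 5, polish in shift 1, anneal in shift 5.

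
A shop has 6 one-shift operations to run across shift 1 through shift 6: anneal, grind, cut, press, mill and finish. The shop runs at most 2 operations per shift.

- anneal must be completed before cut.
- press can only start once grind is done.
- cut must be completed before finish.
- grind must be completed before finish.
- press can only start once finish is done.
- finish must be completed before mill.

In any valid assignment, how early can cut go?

Precedence pushes cut to at least shift 2; downstream work caps cut at shift 4.
cut at shift 2 is achievable: cut -> shift 2, anneal -> shift 1, mill -> shift 4, finish -> shift 3, grind -> shift 1, press -> shift 4.

shift 2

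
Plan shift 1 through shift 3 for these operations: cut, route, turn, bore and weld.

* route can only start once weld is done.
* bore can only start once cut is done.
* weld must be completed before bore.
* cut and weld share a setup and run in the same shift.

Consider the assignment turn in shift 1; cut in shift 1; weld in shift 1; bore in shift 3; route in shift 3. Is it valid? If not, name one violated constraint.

Valid

bore can only start once cut is done — holds.
route can only start once weld is done — holds.
weld must be completed before bore — holds.
cut and weld share a setup and run in the same shift — holds.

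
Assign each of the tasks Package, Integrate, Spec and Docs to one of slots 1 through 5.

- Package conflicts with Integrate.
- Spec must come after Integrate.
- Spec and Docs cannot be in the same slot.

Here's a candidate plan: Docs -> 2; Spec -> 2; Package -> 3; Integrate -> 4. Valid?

No. Spec must come after Integrate is not satisfied.

Spec and Docs cannot be in the same slot — violated.
Package conflicts with Integrate — holds.
Spec must come after Integrate — violated.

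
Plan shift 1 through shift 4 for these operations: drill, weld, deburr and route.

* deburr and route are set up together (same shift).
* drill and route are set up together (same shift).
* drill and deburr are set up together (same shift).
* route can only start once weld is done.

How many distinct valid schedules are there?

Splitting on drill: it can be shift 2 (1), shift 3 (2), shift 4 (3). Listing each branch's schedules as (weld, deburr, route) by shift number:
drill=shift 2: (1,2,2) — 1.
drill=shift 3: (1,3,3) (2,3,3) — 2.
drill=shift 4: (1,4,4) (2,4,4) (3,4,4) — 3.
Summing: 1 + 2 + 3 = 6.

6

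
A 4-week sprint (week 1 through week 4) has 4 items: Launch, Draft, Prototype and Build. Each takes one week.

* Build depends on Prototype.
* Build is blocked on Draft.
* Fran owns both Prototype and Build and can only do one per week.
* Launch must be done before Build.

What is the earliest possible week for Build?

Precedence pushes Build to at least week 2.
Build at week 2 is achievable: Draft=week 1, Launch=week 1, Build=week 2, Prototype=week 1.

week 2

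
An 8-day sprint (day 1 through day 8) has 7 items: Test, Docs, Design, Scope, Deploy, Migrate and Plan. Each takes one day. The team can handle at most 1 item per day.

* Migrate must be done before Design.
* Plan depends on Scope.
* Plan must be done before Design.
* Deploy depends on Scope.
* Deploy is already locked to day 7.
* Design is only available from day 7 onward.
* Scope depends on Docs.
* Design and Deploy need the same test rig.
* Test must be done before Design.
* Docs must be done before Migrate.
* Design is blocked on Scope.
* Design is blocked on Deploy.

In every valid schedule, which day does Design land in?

day 8

Design's window is day 7–day 8.
Deploy is fixed at day 7, and Design can't share a day with Deploy.
So Design must be day 8.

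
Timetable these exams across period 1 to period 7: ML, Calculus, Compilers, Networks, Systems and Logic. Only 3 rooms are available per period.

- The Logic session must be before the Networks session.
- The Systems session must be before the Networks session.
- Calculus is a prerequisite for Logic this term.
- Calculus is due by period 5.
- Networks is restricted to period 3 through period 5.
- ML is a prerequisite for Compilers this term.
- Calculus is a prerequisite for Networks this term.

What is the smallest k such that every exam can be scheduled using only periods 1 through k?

The precedence chain requires at least 3 distinct periods.
With at most 3 per period and 6 exams, at least 2 periods are needed.
3 works (last occupied period: period 3): for example Systems -> period 1, Logic -> period 2, Calculus -> period 1, Compilers -> period 2, ML -> period 1, Networks -> period 3.

3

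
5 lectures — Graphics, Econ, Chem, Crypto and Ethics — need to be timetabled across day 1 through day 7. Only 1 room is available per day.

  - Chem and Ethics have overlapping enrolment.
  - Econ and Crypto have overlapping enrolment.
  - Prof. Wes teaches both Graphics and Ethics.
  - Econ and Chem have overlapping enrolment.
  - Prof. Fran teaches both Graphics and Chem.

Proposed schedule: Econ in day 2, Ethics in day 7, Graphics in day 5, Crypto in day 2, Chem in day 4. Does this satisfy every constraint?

Invalid. Econ and Crypto have overlapping enrolment.

Prof. Fran teaches both Graphics and Chem — holds.
Econ and Chem have overlapping enrolment — holds.
Prof. Wes teaches both Graphics and Ethics — holds.
Chem and Ethics have overlapping enrolment — holds.
Econ and Crypto have overlapping enrolment — violated.
Only 1 room is available per day — violated.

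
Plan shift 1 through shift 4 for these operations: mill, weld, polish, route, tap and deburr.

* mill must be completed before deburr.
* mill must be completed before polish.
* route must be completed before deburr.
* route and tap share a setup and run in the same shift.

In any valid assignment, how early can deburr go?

shift 2

Precedence pushes deburr to at least shift 2.
deburr at shift 2 is achievable: polish -> shift 2; weld -> shift 1; mill -> shift 1; tap -> shift 1; deburr -> shift 2; route -> shift 1.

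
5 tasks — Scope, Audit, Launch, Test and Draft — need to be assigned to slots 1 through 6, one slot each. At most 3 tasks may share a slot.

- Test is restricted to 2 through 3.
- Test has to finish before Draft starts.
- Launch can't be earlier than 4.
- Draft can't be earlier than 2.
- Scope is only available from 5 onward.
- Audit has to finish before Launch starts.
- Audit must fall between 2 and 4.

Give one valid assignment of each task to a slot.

Test -> 2, Launch -> 4, Audit -> 2, Draft -> 3, Scope -> 5

Checking: Test(2) before Draft(3); Audit(2) before Launch(4); Scope=5 in [5,6]; Audit=2 in [2,4]; Draft=3 in [2,6]; Launch=4 in [4,6]; Test=2 in [2,3]; max 2 per slot (cap 3).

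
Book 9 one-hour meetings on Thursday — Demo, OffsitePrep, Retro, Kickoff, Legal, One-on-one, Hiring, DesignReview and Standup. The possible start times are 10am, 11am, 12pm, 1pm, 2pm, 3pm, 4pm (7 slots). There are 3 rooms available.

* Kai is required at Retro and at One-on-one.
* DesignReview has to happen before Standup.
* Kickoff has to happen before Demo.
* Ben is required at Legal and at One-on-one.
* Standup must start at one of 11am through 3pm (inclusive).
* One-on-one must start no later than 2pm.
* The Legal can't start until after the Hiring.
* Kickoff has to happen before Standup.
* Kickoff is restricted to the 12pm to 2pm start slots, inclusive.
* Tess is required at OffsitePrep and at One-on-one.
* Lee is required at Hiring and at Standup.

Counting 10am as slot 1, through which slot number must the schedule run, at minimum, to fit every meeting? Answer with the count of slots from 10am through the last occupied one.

The precedence chain requires at least 2 distinct slots.
With at most 3 per slot and 9 meetings, at least 3 slots are needed.
Propagating the time windows through the other constraints, Demo can't land before 1pm — that is slot 4 counting from 10am — so the schedule must run through at least 4 slots.
4 works (last occupied slot: 1pm): for example Retro -> 11am; Standup -> 1pm; OffsitePrep -> 10am; One-on-one -> 12pm; Hiring -> 10am; DesignReview -> 10am; Legal -> 11am; Demo -> 1pm; Kickoff -> 12pm.

4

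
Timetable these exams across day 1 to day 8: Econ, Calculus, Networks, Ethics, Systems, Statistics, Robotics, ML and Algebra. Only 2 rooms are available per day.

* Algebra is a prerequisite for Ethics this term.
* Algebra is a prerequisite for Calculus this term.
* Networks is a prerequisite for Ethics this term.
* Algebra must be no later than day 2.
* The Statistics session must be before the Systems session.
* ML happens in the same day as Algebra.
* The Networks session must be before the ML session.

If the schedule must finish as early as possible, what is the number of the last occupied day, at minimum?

The precedence chain requires at least 3 distinct days.
With at most 2 per day and 9 exams, at least 5 days are needed.
5 works (last occupied day: day 5): for example Ethics in day 3, Systems in day 4, ML in day 2, Calculus in day 3, Networks in day 1, Econ in day 4, Algebra in day 2, Robotics in day 5, Statistics in day 1.

5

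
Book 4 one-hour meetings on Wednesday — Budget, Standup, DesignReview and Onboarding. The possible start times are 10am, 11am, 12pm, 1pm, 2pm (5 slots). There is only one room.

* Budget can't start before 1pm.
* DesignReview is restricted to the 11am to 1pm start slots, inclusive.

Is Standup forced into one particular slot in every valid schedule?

No

Standup can be 10am (e.g. Standup in 10am; DesignReview in 11am; Budget in 1pm; Onboarding in 12pm) or 11am (e.g. Budget in 1pm; Standup in 11am; Onboarding in 10am; DesignReview in 12pm).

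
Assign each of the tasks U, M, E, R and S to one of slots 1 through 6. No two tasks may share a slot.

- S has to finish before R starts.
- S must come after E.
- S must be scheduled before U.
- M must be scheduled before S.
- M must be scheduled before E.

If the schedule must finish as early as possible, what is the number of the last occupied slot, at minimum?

slot 5

The precedence chain requires at least 4 distinct slots.
With at most 1 per slot and 5 tasks, at least 5 slots are needed.
5 works (last occupied slot: 5): for example R in 5; E in 2; U in 4; M in 1; S in 3.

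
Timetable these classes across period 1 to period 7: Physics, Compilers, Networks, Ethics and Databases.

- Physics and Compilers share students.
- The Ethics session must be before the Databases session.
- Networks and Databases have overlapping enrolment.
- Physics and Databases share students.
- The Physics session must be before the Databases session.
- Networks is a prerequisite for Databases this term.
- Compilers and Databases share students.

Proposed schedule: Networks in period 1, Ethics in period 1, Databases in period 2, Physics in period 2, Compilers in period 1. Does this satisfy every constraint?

Networks is a prerequisite for Databases this term — holds.
The Physics session must be before the Databases session — violated.
Compilers and Databases share students — holds.
Physics and Databases share students — violated.
Physics and Compilers share students — holds.
The Ethics session must be before the Databases session — holds.
Networks and Databases have overlapping enrolment — holds.

Invalid. Physics and Databases share students.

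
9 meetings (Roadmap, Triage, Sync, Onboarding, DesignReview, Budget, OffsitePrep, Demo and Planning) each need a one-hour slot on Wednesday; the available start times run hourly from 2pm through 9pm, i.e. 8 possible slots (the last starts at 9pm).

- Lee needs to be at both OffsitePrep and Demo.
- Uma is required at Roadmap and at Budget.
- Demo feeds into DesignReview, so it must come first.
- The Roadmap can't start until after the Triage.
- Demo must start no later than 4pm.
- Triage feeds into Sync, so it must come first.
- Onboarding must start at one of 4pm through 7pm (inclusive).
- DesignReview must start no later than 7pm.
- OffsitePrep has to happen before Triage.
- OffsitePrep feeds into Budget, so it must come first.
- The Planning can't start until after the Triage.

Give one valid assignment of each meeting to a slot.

OffsitePrep in 3pm, Triage in 4pm, Demo in 2pm, Roadmap in 5pm, Planning in 5pm, DesignReview in 3pm, Budget in 4pm, Onboarding in 4pm, Sync in 5pm

Checking: OffsitePrep(3pm) before Budget(4pm); Triage(4pm) before Sync(5pm); Demo(2pm) before DesignReview(3pm); Triage(4pm) before Roadmap(5pm); Triage(4pm) before Planning(5pm); OffsitePrep(3pm) before Triage(4pm); Roadmap(5pm) != Budget(4pm); OffsitePrep(3pm) != Demo(2pm); DesignReview=3pm in [2pm,7pm]; Onboarding=4pm in [4pm,7pm]; Demo=2pm in [2pm,4pm].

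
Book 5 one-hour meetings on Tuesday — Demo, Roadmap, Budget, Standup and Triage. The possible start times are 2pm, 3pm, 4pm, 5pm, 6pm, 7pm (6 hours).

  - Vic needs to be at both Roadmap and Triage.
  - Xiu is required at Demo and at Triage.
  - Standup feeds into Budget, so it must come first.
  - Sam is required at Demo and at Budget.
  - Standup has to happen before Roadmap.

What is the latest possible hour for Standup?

6pm

Downstream work caps Standup at 6pm.
Standup at 6pm is achievable: Demo -> 2pm; Standup -> 6pm; Budget -> 7pm; Triage -> 3pm; Roadmap -> 7pm.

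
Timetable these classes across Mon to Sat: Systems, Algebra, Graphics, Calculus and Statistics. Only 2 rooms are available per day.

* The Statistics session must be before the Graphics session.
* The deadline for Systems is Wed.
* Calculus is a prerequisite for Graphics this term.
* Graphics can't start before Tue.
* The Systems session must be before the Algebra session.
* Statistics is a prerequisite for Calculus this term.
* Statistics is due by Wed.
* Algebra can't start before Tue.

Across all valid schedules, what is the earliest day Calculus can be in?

Tue

Precedence pushes Calculus to at least Tue; downstream work caps Calculus at Fri.
Calculus at Tue is achievable: Statistics=Mon; Calculus=Tue; Graphics=Wed; Algebra=Tue; Systems=Mon.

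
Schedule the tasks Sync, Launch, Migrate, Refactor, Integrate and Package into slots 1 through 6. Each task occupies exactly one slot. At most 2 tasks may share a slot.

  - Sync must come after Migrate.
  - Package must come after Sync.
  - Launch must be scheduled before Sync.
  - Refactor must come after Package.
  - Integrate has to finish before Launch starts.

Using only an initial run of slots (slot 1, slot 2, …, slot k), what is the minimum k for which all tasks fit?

5 slots

The precedence chain requires at least 5 distinct slots.
With at most 2 per slot and 6 tasks, at least 3 slots are needed.
5 works (last occupied slot: 5): for example Integrate in 1; Package in 4; Refactor in 5; Launch in 2; Migrate in 1; Sync in 3.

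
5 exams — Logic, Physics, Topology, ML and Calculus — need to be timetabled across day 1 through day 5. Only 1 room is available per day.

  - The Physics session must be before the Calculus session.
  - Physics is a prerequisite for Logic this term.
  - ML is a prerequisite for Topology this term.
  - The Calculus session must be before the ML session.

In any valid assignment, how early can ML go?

day 3

Precedence pushes ML to at least day 3; downstream work caps ML at day 4.
ML at day 3 is achievable: Topology=day 5, Calculus=day 2, Logic=day 4, Physics=day 1, ML=day 3.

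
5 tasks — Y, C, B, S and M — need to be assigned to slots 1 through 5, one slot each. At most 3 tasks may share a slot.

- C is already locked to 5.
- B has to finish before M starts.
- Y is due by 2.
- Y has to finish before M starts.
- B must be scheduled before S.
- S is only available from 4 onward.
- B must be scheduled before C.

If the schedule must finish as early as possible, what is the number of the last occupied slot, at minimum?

slot 5

The precedence chain requires at least 2 distinct slots.
With at most 3 per slot and 5 tasks, at least 2 slots are needed.
C can't be placed before 5, so the schedule must run through at least slot 5.
5 works (last occupied slot: 5): for example Y=1, S=4, B=1, M=2, C=5.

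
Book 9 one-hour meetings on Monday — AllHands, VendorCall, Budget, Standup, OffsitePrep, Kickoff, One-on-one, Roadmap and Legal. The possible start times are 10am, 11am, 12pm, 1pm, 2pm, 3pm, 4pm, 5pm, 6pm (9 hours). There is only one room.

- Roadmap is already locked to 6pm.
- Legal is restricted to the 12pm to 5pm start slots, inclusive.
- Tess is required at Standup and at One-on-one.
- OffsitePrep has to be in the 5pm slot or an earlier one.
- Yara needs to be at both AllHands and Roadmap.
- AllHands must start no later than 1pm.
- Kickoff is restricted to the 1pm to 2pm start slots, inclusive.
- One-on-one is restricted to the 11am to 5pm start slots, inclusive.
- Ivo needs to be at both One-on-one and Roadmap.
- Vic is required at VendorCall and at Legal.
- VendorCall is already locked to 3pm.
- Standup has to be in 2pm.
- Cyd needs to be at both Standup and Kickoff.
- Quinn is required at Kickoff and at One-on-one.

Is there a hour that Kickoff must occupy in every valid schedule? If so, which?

1pm

Kickoff's window is 1pm–2pm.
Standup is fixed at 2pm, and Kickoff can't share a hour with Standup.
So Kickoff must be 1pm.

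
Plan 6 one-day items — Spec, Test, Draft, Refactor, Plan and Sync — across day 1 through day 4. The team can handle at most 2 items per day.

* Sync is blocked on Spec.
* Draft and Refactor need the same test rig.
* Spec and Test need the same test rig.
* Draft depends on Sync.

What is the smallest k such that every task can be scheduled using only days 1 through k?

3

The precedence chain requires at least 3 distinct days.
With at most 2 per day and 6 tasks, at least 3 days are needed.
3 works (last occupied day: day 3): for example Spec=day 1, Refactor=day 1, Plan=day 3, Sync=day 2, Draft=day 3, Test=day 2.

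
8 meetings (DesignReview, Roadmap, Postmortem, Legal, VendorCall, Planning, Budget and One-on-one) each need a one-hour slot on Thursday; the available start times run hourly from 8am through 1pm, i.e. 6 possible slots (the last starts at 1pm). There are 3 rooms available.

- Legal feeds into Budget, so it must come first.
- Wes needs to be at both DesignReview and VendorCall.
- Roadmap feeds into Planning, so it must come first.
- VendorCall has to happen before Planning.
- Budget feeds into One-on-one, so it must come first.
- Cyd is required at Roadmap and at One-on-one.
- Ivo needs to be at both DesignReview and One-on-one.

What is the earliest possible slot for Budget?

Precedence pushes Budget to at least 9am; downstream work caps Budget at 12pm.
Budget at 9am is achievable: One-on-one in 10am; VendorCall in 8am; Roadmap in 8am; Planning in 9am; Postmortem in 10am; DesignReview in 9am; Legal in 8am; Budget in 9am.

9am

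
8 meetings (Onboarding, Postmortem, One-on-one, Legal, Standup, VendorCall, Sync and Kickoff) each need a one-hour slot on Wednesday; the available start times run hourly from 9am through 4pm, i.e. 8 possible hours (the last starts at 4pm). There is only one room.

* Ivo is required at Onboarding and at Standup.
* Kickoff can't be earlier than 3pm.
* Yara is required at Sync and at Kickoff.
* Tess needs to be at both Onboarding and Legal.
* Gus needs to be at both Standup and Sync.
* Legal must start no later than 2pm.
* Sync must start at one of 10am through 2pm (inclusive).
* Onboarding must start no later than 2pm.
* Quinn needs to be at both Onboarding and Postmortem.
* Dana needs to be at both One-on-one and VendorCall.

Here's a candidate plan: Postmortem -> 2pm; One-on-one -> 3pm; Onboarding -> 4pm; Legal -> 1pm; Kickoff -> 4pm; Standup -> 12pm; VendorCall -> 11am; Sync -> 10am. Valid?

No. Onboarding must start no later than 2pm is not satisfied.

Sync must start at one of 10am through 2pm (inclusive) — holds.
Kickoff can't be earlier than 3pm — holds.
Gus needs to be at both Standup and Sync — holds.
Dana needs to be at both One-on-one and VendorCall — holds.
Quinn needs to be at both Onboarding and Postmortem — holds.
Legal must start no later than 2pm — holds.
Tess needs to be at both Onboarding and Legal — holds.
There is only one room — violated.
Onboarding must start no later than 2pm — violated.
Yara is required at Sync and at Kickoff — holds.
Ivo is required at Onboarding and at Standup — holds.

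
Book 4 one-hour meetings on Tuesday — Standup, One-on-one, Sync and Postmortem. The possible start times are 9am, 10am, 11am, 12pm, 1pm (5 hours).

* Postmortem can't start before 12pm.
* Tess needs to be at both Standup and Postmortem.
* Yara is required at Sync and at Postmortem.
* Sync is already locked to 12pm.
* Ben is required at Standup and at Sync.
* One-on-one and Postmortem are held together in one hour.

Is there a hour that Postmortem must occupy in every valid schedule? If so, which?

Postmortem's window is 12pm–1pm.
Sync is fixed at 12pm, and Postmortem can't share a hour with Sync.
So Postmortem must be 1pm.

1pm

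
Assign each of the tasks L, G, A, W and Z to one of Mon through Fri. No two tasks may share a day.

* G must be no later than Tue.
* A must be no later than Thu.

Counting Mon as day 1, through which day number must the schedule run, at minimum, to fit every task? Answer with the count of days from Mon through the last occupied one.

5 days

With at most 1 per day and 5 tasks, at least 5 days are needed.
5 works (last occupied day: Fri): for example Z=Fri, L=Wed, A=Tue, W=Thu, G=Mon.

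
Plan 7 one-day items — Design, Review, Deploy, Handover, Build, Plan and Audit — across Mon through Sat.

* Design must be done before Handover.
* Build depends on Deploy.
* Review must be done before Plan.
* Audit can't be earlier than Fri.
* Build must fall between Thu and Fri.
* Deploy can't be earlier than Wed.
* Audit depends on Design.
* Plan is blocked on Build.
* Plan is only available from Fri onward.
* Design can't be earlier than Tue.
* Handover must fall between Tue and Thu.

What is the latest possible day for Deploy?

Thu

Deploy is available from Wed; downstream work caps Deploy at Thu.
Deploy at Thu is achievable: Handover -> Wed; Audit -> Fri; Review -> Mon; Plan -> Sat; Design -> Tue; Build -> Fri; Deploy -> Thu.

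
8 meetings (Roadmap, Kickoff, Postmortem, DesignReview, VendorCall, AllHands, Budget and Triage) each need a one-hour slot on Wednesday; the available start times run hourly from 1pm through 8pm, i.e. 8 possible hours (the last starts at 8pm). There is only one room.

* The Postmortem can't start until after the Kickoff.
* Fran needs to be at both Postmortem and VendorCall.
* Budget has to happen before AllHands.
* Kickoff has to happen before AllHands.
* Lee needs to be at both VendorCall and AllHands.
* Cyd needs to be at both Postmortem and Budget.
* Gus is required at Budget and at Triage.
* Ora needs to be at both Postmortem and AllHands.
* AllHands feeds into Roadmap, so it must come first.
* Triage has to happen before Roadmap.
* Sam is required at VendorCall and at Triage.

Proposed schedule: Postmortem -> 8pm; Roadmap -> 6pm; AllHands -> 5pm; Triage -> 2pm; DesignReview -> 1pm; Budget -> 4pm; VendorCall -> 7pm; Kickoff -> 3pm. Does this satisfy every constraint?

Yes, all constraints hold

Sam is required at VendorCall and at Triage — holds.
Budget has to happen before AllHands — holds.
Triage has to happen before Roadmap — holds.
Fran needs to be at both Postmortem and VendorCall — holds.
AllHands feeds into Roadmap, so it must come first — holds.
The Postmortem can't start until after the Kickoff — holds.
Gus is required at Budget and at Triage — holds.
Lee needs to be at both VendorCall and AllHands — holds.
There is only one room — holds.
Kickoff has to happen before AllHands — holds.
Cyd needs to be at both Postmortem and Budget — holds.
Ora needs to be at both Postmortem and AllHands — holds.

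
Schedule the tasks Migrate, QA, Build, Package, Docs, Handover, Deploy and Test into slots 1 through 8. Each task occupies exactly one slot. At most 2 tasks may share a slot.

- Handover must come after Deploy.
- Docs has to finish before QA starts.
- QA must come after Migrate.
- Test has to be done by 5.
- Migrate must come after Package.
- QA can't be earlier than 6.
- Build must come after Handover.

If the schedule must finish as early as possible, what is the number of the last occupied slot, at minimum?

slot 6

The precedence chain requires at least 3 distinct slots.
With at most 2 per slot and 8 tasks, at least 4 slots are needed.
QA can't be placed before 6, so the schedule must run through at least slot 6.
6 works (last occupied slot: 6): for example Migrate -> 2, Handover -> 3, Package -> 1, Deploy -> 2, Docs -> 3, QA -> 6, Build -> 4, Test -> 1.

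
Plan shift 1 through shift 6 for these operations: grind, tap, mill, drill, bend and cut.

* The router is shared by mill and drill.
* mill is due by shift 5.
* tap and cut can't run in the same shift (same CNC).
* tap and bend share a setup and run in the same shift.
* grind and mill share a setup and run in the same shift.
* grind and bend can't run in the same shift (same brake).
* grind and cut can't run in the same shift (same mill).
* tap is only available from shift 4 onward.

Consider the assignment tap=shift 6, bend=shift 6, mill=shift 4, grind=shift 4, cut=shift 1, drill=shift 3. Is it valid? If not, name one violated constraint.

tap and cut can't run in the same shift (same CNC) — holds.
tap and bend share a setup and run in the same shift — holds.
grind and bend can't run in the same shift (same brake) — holds.
mill is due by shift 5 — holds.
The router is shared by mill and drill — holds.
grind and cut can't run in the same shift (same mill) — holds.
grind and mill share a setup and run in the same shift — holds.
tap is only available from shift 4 onward — holds.

Yes, all constraints hold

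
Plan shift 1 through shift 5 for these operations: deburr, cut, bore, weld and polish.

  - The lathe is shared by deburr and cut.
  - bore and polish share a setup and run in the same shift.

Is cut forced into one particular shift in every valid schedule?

No

cut can be shift 1 (e.g. polish -> shift 1; cut -> shift 1; bore -> shift 1; deburr -> shift 2; weld -> shift 1) or shift 2 (e.g. weld=shift 1, bore=shift 1, deburr=shift 1, polish=shift 1, cut=shift 2).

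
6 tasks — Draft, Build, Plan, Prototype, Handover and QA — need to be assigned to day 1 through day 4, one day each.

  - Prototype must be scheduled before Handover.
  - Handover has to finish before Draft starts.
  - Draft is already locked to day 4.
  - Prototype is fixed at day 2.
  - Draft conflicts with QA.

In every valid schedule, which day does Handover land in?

Prototype is fixed at day 2 and must come before Handover, so Handover is at least day 3.
Draft is fixed at day 4 and must come after Handover, so Handover is at most day 3.
So Handover must be day 3.

day 3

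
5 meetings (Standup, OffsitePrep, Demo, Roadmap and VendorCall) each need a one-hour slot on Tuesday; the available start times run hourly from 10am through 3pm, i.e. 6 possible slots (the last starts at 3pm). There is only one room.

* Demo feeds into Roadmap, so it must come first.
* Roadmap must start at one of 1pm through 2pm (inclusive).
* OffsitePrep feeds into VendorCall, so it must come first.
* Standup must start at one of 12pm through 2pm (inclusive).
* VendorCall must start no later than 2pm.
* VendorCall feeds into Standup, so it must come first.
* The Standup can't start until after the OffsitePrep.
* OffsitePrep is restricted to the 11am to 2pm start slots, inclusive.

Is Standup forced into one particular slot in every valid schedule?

Standup can be 1pm (e.g. Roadmap -> 2pm; VendorCall -> 12pm; OffsitePrep -> 11am; Standup -> 1pm; Demo -> 10am) or 2pm (e.g. Standup=2pm, Demo=10am, Roadmap=1pm, OffsitePrep=11am, VendorCall=12pm).

No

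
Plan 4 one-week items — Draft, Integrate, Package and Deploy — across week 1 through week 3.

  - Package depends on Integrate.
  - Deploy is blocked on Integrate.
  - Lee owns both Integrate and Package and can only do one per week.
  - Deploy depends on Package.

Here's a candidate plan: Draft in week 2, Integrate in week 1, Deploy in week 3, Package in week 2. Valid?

Deploy is blocked on Integrate — holds.
Lee owns both Integrate and Package and can only do one per week — holds.
Deploy depends on Package — holds.
Package depends on Integrate — holds.

Yes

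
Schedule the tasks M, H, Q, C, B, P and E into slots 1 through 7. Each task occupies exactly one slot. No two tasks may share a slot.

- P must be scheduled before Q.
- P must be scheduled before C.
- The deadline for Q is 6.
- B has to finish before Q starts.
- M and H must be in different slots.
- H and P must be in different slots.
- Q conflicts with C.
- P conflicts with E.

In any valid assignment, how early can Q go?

Precedence pushes Q to at least 2; Q's own window allows nothing later than 6.
Q at 3 is achievable: Q in 3; H in 6; E in 7; M in 5; B in 2; P in 1; C in 4.
Nothing earlier works — the conflict and capacity constraints rule out every slot before 3.

3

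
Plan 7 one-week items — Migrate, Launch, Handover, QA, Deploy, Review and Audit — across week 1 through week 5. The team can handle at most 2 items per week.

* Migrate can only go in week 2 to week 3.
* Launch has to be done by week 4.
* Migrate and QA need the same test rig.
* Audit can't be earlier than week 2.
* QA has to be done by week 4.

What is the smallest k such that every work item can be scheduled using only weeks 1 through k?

With at most 2 per week and 7 work items, at least 4 weeks are needed.
Migrate can't be placed before week 2, so the schedule must run through at least week 2.
4 works (last occupied week: week 4): for example Handover=week 1, Migrate=week 2, QA=week 3, Review=week 4, Launch=week 1, Deploy=week 3, Audit=week 2.

4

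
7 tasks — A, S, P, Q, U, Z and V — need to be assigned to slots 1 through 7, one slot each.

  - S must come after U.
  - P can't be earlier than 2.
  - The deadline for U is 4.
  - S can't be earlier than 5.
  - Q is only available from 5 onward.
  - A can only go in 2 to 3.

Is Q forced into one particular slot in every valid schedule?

Q can be 5 (e.g. Z=1; P=2; U=1; A=2; Q=5; V=1; S=5) or 6 (e.g. Z -> 1; P -> 2; Q -> 6; A -> 2; S -> 5; V -> 1; U -> 1).

No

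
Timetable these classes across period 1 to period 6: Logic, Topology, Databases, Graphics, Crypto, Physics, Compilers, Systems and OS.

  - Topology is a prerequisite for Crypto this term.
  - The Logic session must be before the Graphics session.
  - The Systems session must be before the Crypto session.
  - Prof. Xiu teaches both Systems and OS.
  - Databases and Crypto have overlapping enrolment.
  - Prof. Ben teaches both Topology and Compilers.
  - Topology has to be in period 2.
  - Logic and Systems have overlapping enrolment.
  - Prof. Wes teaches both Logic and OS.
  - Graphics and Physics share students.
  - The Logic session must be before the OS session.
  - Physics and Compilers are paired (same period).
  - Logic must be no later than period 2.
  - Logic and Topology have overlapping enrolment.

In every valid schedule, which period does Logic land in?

Logic's window is period 1–period 2.
Topology is fixed at period 2, and Logic can't share a period with Topology.
So Logic must be period 1.

period 1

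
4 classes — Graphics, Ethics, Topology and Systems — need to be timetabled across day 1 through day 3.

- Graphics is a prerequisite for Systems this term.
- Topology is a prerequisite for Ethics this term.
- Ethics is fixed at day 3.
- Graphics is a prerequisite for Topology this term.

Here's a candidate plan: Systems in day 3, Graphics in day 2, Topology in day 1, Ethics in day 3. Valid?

Ethics is fixed at day 3 — holds.
Topology is a prerequisite for Ethics this term — holds.
Graphics is a prerequisite for Topology this term — violated.
Graphics is a prerequisite for Systems this term — holds.

Invalid. Graphics is a prerequisite for Topology this term.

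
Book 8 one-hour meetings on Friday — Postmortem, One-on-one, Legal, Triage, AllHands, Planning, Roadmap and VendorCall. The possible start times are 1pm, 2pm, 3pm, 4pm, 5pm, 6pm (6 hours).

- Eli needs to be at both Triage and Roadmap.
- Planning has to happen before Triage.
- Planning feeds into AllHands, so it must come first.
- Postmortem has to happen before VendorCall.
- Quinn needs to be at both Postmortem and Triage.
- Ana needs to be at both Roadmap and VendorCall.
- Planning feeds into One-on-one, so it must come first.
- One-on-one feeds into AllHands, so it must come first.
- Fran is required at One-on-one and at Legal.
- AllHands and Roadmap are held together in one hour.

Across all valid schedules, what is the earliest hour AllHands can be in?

Precedence pushes AllHands to at least 3pm.
AllHands at 3pm is achievable: VendorCall -> 2pm, Legal -> 1pm, Triage -> 2pm, Planning -> 1pm, AllHands -> 3pm, Postmortem -> 1pm, One-on-one -> 2pm, Roadmap -> 3pm.

3pm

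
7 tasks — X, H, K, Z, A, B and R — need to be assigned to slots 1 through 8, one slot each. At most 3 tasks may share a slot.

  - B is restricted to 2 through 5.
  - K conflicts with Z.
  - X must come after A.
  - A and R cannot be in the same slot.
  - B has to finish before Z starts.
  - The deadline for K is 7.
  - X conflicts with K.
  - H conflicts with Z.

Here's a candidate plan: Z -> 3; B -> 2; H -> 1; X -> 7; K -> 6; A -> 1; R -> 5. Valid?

A and R cannot be in the same slot — holds.
K conflicts with Z — holds.
At most 3 tasks may share a slot — holds.
B is restricted to 2 through 5 — holds.
B has to finish before Z starts — holds.
H conflicts with Z — holds.
X conflicts with K — holds.
The deadline for K is 7 — holds.
X must come after A — holds.

Yes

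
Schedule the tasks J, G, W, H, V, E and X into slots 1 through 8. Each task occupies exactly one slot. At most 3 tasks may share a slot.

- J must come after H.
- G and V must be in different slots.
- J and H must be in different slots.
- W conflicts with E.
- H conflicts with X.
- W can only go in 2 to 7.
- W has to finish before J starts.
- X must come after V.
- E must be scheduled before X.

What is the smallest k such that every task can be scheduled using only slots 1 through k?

3

The precedence chain requires at least 2 distinct slots.
With at most 3 per slot and 7 tasks, at least 3 slots are needed.
Propagating the time windows through the other constraints, J can't land before 3, so the schedule must run through at least slot 3.
3 works (last occupied slot: 3): for example W -> 2; G -> 2; V -> 1; X -> 2; E -> 1; J -> 3; H -> 1.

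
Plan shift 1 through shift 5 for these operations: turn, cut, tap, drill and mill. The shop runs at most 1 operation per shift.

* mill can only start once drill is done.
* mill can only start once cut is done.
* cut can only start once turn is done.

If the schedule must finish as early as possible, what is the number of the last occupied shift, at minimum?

shift 5

The precedence chain requires at least 3 distinct shifts.
With at most 1 per shift and 5 operations, at least 5 shifts are needed.
5 works (last occupied shift: shift 5): for example cut in shift 2; drill in shift 3; turn in shift 1; mill in shift 4; tap in shift 5.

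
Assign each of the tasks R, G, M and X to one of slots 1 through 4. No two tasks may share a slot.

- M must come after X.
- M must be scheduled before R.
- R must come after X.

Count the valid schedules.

Enumerating: X=1; R=3; M=2; G=4 | R=4; G=3; X=1; M=2 | X=1; M=3; G=2; R=4 | X=2; M=3; R=4; G=1.

4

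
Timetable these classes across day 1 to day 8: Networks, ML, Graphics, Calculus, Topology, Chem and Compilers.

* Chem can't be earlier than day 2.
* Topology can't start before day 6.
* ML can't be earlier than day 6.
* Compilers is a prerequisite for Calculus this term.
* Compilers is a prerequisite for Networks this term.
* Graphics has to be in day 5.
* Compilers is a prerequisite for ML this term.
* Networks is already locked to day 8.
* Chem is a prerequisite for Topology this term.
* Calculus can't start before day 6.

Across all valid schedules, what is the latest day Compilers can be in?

Downstream work caps Compilers at day 7.
Compilers at day 7 is achievable: ML=day 8; Compilers=day 7; Chem=day 2; Graphics=day 5; Networks=day 8; Calculus=day 8; Topology=day 6.

day 7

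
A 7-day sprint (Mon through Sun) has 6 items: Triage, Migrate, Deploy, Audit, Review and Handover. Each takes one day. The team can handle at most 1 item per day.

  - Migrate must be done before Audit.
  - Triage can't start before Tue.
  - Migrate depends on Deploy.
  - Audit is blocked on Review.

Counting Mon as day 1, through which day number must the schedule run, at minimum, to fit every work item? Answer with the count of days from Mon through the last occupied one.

The precedence chain requires at least 3 distinct days.
With at most 1 per day and 6 work items, at least 6 days are needed.
6 works (last occupied day: Sat): for example Migrate=Wed, Deploy=Mon, Audit=Fri, Triage=Tue, Review=Thu, Handover=Sat.

6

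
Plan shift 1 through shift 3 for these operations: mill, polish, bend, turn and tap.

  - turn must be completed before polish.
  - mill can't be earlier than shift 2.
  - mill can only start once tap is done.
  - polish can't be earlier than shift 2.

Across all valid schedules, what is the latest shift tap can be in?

shift 2

Downstream work caps tap at shift 2.
tap at shift 2 is achievable: polish=shift 2; turn=shift 1; bend=shift 1; mill=shift 3; tap=shift 2.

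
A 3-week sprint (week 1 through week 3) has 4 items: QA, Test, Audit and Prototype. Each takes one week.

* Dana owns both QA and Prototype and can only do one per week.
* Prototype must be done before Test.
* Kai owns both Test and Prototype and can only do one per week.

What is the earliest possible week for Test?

Precedence pushes Test to at least week 2.
Test at week 2 is achievable: QA in week 2, Prototype in week 1, Test in week 2, Audit in week 1.

week 2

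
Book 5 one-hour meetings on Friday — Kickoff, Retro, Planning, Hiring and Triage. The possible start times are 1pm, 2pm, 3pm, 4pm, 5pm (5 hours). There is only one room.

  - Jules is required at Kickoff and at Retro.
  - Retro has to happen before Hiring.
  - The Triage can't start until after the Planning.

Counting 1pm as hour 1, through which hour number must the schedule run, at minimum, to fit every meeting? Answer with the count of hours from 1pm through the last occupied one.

5

The precedence chain requires at least 2 distinct hours.
With at most 1 per hour and 5 meetings, at least 5 hours are needed.
5 works (last occupied hour: 5pm): for example Triage in 4pm, Planning in 2pm, Hiring in 3pm, Kickoff in 5pm, Retro in 1pm.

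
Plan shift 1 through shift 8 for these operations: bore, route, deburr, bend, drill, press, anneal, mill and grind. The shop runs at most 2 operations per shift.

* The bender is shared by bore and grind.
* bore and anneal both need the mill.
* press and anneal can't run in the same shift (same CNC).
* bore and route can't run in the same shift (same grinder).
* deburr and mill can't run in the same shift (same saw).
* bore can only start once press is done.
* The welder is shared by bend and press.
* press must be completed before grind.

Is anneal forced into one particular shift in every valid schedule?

No

anneal can be shift 1 (e.g. press in shift 2; mill in shift 5; drill in shift 4; grind in shift 4; bore in shift 3; anneal in shift 1; bend in shift 3; deburr in shift 2; route in shift 1) or shift 2 (e.g. bend -> shift 4; route -> shift 1; deburr -> shift 3; bore -> shift 3; press -> shift 1; drill -> shift 4; anneal -> shift 2; grind -> shift 2; mill -> shift 5).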